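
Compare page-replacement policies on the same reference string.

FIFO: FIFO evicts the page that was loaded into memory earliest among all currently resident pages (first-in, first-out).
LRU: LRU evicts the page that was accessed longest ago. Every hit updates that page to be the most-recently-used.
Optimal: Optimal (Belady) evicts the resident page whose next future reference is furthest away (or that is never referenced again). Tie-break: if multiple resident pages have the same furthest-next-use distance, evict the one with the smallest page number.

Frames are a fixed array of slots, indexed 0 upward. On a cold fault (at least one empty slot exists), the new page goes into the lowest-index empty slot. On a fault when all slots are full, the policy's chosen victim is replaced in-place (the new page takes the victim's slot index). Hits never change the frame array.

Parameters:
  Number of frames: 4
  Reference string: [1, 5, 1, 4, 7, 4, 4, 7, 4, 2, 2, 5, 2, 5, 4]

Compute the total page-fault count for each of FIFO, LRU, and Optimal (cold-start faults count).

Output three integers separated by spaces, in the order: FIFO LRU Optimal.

Answer: 5 6 5

Derivation:
--- FIFO ---
  step 0: ref 1 -> FAULT, frames=[1,-,-,-] (faults so far: 1)
  step 1: ref 5 -> FAULT, frames=[1,5,-,-] (faults so far: 2)
  step 2: ref 1 -> HIT, frames=[1,5,-,-] (faults so far: 2)
  step 3: ref 4 -> FAULT, frames=[1,5,4,-] (faults so far: 3)
  step 4: ref 7 -> FAULT, frames=[1,5,4,7] (faults so far: 4)
  step 5: ref 4 -> HIT, frames=[1,5,4,7] (faults so far: 4)
  step 6: ref 4 -> HIT, frames=[1,5,4,7] (faults so far: 4)
  step 7: ref 7 -> HIT, frames=[1,5,4,7] (faults so far: 4)
  step 8: ref 4 -> HIT, frames=[1,5,4,7] (faults so far: 4)
  step 9: ref 2 -> FAULT, evict 1, frames=[2,5,4,7] (faults so far: 5)
  step 10: ref 2 -> HIT, frames=[2,5,4,7] (faults so far: 5)
  step 11: ref 5 -> HIT, frames=[2,5,4,7] (faults so far: 5)
  step 12: ref 2 -> HIT, frames=[2,5,4,7] (faults so far: 5)
  step 13: ref 5 -> HIT, frames=[2,5,4,7] (faults so far: 5)
  step 14: ref 4 -> HIT, frames=[2,5,4,7] (faults so far: 5)
  FIFO total faults: 5
--- LRU ---
  step 0: ref 1 -> FAULT, frames=[1,-,-,-] (faults so far: 1)
  step 1: ref 5 -> FAULT, frames=[1,5,-,-] (faults so far: 2)
  step 2: ref 1 -> HIT, frames=[1,5,-,-] (faults so far: 2)
  step 3: ref 4 -> FAULT, frames=[1,5,4,-] (faults so far: 3)
  step 4: ref 7 -> FAULT, frames=[1,5,4,7] (faults so far: 4)
  step 5: ref 4 -> HIT, frames=[1,5,4,7] (faults so far: 4)
  step 6: ref 4 -> HIT, frames=[1,5,4,7] (faults so far: 4)
  step 7: ref 7 -> HIT, frames=[1,5,4,7] (faults so far: 4)
  step 8: ref 4 -> HIT, frames=[1,5,4,7] (faults so far: 4)
  step 9: ref 2 -> FAULT, evict 5, frames=[1,2,4,7] (faults so far: 5)
  step 10: ref 2 -> HIT, frames=[1,2,4,7] (faults so far: 5)
  step 11: ref 5 -> FAULT, evict 1, frames=[5,2,4,7] (faults so far: 6)
  step 12: ref 2 -> HIT, frames=[5,2,4,7] (faults so far: 6)
  step 13: ref 5 -> HIT, frames=[5,2,4,7] (faults so far: 6)
  step 14: ref 4 -> HIT, frames=[5,2,4,7] (faults so far: 6)
  LRU total faults: 6
--- Optimal ---
  step 0: ref 1 -> FAULT, frames=[1,-,-,-] (faults so far: 1)
  step 1: ref 5 -> FAULT, frames=[1,5,-,-] (faults so far: 2)
  step 2: ref 1 -> HIT, frames=[1,5,-,-] (faults so far: 2)
  step 3: ref 4 -> FAULT, frames=[1,5,4,-] (faults so far: 3)
  step 4: ref 7 -> FAULT, frames=[1,5,4,7] (faults so far: 4)
  step 5: ref 4 -> HIT, frames=[1,5,4,7] (faults so far: 4)
  step 6: ref 4 -> HIT, frames=[1,5,4,7] (faults so far: 4)
  step 7: ref 7 -> HIT, frames=[1,5,4,7] (faults so far: 4)
  step 8: ref 4 -> HIT, frames=[1,5,4,7] (faults so far: 4)
  step 9: ref 2 -> FAULT, evict 1, frames=[2,5,4,7] (faults so far: 5)
  step 10: ref 2 -> HIT, frames=[2,5,4,7] (faults so far: 5)
  step 11: ref 5 -> HIT, frames=[2,5,4,7] (faults so far: 5)
  step 12: ref 2 -> HIT, frames=[2,5,4,7] (faults so far: 5)
  step 13: ref 5 -> HIT, frames=[2,5,4,7] (faults so far: 5)
  step 14: ref 4 -> HIT, frames=[2,5,4,7] (faults so far: 5)
  Optimal total faults: 5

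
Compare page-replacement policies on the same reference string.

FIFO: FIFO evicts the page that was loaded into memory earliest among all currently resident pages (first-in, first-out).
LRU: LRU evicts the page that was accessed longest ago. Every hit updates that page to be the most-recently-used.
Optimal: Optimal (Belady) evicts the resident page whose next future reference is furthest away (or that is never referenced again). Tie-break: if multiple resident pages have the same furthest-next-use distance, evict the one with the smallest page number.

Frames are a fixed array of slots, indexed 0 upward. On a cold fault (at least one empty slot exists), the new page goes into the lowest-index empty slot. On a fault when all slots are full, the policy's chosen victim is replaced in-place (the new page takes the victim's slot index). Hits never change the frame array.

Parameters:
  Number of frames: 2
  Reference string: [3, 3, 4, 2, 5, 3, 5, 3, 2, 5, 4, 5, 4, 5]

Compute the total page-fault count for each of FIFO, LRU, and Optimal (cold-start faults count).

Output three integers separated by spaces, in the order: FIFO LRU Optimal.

Answer: 8 8 6

Derivation:
--- FIFO ---
  step 0: ref 3 -> FAULT, frames=[3,-] (faults so far: 1)
  step 1: ref 3 -> HIT, frames=[3,-] (faults so far: 1)
  step 2: ref 4 -> FAULT, frames=[3,4] (faults so far: 2)
  step 3: ref 2 -> FAULT, evict 3, frames=[2,4] (faults so far: 3)
  step 4: ref 5 -> FAULT, evict 4, frames=[2,5] (faults so far: 4)
  step 5: ref 3 -> FAULT, evict 2, frames=[3,5] (faults so far: 5)
  step 6: ref 5 -> HIT, frames=[3,5] (faults so far: 5)
  step 7: ref 3 -> HIT, frames=[3,5] (faults so far: 5)
  step 8: ref 2 -> FAULT, evict 5, frames=[3,2] (faults so far: 6)
  step 9: ref 5 -> FAULT, evict 3, frames=[5,2] (faults so far: 7)
  step 10: ref 4 -> FAULT, evict 2, frames=[5,4] (faults so far: 8)
  step 11: ref 5 -> HIT, frames=[5,4] (faults so far: 8)
  step 12: ref 4 -> HIT, frames=[5,4] (faults so far: 8)
  step 13: ref 5 -> HIT, frames=[5,4] (faults so far: 8)
  FIFO total faults: 8
--- LRU ---
  step 0: ref 3 -> FAULT, frames=[3,-] (faults so far: 1)
  step 1: ref 3 -> HIT, frames=[3,-] (faults so far: 1)
  step 2: ref 4 -> FAULT, frames=[3,4] (faults so far: 2)
  step 3: ref 2 -> FAULT, evict 3, frames=[2,4] (faults so far: 3)
  step 4: ref 5 -> FAULT, evict 4, frames=[2,5] (faults so far: 4)
  step 5: ref 3 -> FAULT, evict 2, frames=[3,5] (faults so far: 5)
  step 6: ref 5 -> HIT, frames=[3,5] (faults so far: 5)
  step 7: ref 3 -> HIT, frames=[3,5] (faults so far: 5)
  step 8: ref 2 -> FAULT, evict 5, frames=[3,2] (faults so far: 6)
  step 9: ref 5 -> FAULT, evict 3, frames=[5,2] (faults so far: 7)
  step 10: ref 4 -> FAULT, evict 2, frames=[5,4] (faults so far: 8)
  step 11: ref 5 -> HIT, frames=[5,4] (faults so far: 8)
  step 12: ref 4 -> HIT, frames=[5,4] (faults so far: 8)
  step 13: ref 5 -> HIT, frames=[5,4] (faults so far: 8)
  LRU total faults: 8
--- Optimal ---
  step 0: ref 3 -> FAULT, frames=[3,-] (faults so far: 1)
  step 1: ref 3 -> HIT, frames=[3,-] (faults so far: 1)
  step 2: ref 4 -> FAULT, frames=[3,4] (faults so far: 2)
  step 3: ref 2 -> FAULT, evict 4, frames=[3,2] (faults so far: 3)
  step 4: ref 5 -> FAULT, evict 2, frames=[3,5] (faults so far: 4)
  step 5: ref 3 -> HIT, frames=[3,5] (faults so far: 4)
  step 6: ref 5 -> HIT, frames=[3,5] (faults so far: 4)
  step 7: ref 3 -> HIT, frames=[3,5] (faults so far: 4)
  step 8: ref 2 -> FAULT, evict 3, frames=[2,5] (faults so far: 5)
  step 9: ref 5 -> HIT, frames=[2,5] (faults so far: 5)
  step 10: ref 4 -> FAULT, evict 2, frames=[4,5] (faults so far: 6)
  step 11: ref 5 -> HIT, frames=[4,5] (faults so far: 6)
  step 12: ref 4 -> HIT, frames=[4,5] (faults so far: 6)
  step 13: ref 5 -> HIT, frames=[4,5] (faults so far: 6)
  Optimal total faults: 6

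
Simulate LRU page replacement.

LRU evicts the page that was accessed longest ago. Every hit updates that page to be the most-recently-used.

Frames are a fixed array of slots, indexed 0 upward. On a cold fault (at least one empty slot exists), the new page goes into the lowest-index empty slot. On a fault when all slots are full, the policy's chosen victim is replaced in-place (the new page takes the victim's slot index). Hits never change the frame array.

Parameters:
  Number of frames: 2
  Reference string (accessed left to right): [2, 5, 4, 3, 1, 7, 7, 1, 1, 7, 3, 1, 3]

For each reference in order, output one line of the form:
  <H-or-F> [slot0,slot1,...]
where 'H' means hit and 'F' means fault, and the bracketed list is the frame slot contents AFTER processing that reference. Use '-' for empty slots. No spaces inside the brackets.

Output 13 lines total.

F [2,-]
F [2,5]
F [4,5]
F [4,3]
F [1,3]
F [1,7]
H [1,7]
H [1,7]
H [1,7]
H [1,7]
F [3,7]
F [3,1]
H [3,1]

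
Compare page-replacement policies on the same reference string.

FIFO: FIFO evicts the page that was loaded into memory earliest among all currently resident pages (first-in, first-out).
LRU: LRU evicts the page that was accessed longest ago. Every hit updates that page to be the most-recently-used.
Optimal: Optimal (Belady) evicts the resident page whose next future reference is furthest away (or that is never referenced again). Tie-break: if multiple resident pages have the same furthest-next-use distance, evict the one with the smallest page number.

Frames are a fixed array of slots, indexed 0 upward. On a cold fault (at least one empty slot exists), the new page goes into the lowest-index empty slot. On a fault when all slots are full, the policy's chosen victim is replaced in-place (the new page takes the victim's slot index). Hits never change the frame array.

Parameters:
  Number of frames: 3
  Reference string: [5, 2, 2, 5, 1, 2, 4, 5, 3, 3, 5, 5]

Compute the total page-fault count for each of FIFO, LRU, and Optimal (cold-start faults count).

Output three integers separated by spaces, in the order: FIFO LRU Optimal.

Answer: 6 6 5

Derivation:
--- FIFO ---
  step 0: ref 5 -> FAULT, frames=[5,-,-] (faults so far: 1)
  step 1: ref 2 -> FAULT, frames=[5,2,-] (faults so far: 2)
  step 2: ref 2 -> HIT, frames=[5,2,-] (faults so far: 2)
  step 3: ref 5 -> HIT, frames=[5,2,-] (faults so far: 2)
  step 4: ref 1 -> FAULT, frames=[5,2,1] (faults so far: 3)
  step 5: ref 2 -> HIT, frames=[5,2,1] (faults so far: 3)
  step 6: ref 4 -> FAULT, evict 5, frames=[4,2,1] (faults so far: 4)
  step 7: ref 5 -> FAULT, evict 2, frames=[4,5,1] (faults so far: 5)
  step 8: ref 3 -> FAULT, evict 1, frames=[4,5,3] (faults so far: 6)
  step 9: ref 3 -> HIT, frames=[4,5,3] (faults so far: 6)
  step 10: ref 5 -> HIT, frames=[4,5,3] (faults so far: 6)
  step 11: ref 5 -> HIT, frames=[4,5,3] (faults so far: 6)
  FIFO total faults: 6
--- LRU ---
  step 0: ref 5 -> FAULT, frames=[5,-,-] (faults so far: 1)
  step 1: ref 2 -> FAULT, frames=[5,2,-] (faults so far: 2)
  step 2: ref 2 -> HIT, frames=[5,2,-] (faults so far: 2)
  step 3: ref 5 -> HIT, frames=[5,2,-] (faults so far: 2)
  step 4: ref 1 -> FAULT, frames=[5,2,1] (faults so far: 3)
  step 5: ref 2 -> HIT, frames=[5,2,1] (faults so far: 3)
  step 6: ref 4 -> FAULT, evict 5, frames=[4,2,1] (faults so far: 4)
  step 7: ref 5 -> FAULT, evict 1, frames=[4,2,5] (faults so far: 5)
  step 8: ref 3 -> FAULT, evict 2, frames=[4,3,5] (faults so far: 6)
  step 9: ref 3 -> HIT, frames=[4,3,5] (faults so far: 6)
  step 10: ref 5 -> HIT, frames=[4,3,5] (faults so far: 6)
  step 11: ref 5 -> HIT, frames=[4,3,5] (faults so far: 6)
  LRU total faults: 6
--- Optimal ---
  step 0: ref 5 -> FAULT, frames=[5,-,-] (faults so far: 1)
  step 1: ref 2 -> FAULT, frames=[5,2,-] (faults so far: 2)
  step 2: ref 2 -> HIT, frames=[5,2,-] (faults so far: 2)
  step 3: ref 5 -> HIT, frames=[5,2,-] (faults so far: 2)
  step 4: ref 1 -> FAULT, frames=[5,2,1] (faults so far: 3)
  step 5: ref 2 -> HIT, frames=[5,2,1] (faults so far: 3)
  step 6: ref 4 -> FAULT, evict 1, frames=[5,2,4] (faults so far: 4)
  step 7: ref 5 -> HIT, frames=[5,2,4] (faults so far: 4)
  step 8: ref 3 -> FAULT, evict 2, frames=[5,3,4] (faults so far: 5)
  step 9: ref 3 -> HIT, frames=[5,3,4] (faults so far: 5)
  step 10: ref 5 -> HIT, frames=[5,3,4] (faults so far: 5)
  step 11: ref 5 -> HIT, frames=[5,3,4] (faults so far: 5)
  Optimal total faults: 5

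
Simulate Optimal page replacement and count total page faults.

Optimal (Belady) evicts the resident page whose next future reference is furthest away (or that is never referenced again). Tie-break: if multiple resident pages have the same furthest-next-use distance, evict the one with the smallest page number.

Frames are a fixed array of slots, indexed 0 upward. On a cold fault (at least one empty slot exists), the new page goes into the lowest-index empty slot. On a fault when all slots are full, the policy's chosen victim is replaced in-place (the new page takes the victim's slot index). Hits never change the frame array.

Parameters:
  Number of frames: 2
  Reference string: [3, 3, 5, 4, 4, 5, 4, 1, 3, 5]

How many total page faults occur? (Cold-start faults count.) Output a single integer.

Answer: 5

Derivation:
Step 0: ref 3 → FAULT, frames=[3,-]
Step 1: ref 3 → HIT, frames=[3,-]
Step 2: ref 5 → FAULT, frames=[3,5]
Step 3: ref 4 → FAULT (evict 3), frames=[4,5]
Step 4: ref 4 → HIT, frames=[4,5]
Step 5: ref 5 → HIT, frames=[4,5]
Step 6: ref 4 → HIT, frames=[4,5]
Step 7: ref 1 → FAULT (evict 4), frames=[1,5]
Step 8: ref 3 → FAULT (evict 1), frames=[3,5]
Step 9: ref 5 → HIT, frames=[3,5]
Total faults: 5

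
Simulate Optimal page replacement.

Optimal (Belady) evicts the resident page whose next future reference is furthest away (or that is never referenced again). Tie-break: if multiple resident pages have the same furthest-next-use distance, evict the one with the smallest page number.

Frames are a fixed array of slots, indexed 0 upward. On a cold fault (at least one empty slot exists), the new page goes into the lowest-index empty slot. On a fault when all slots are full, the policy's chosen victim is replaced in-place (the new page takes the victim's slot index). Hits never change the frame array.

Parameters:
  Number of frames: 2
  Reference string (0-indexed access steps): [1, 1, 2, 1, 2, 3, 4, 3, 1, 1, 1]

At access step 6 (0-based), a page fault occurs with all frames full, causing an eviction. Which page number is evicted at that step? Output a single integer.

Step 0: ref 1 -> FAULT, frames=[1,-]
Step 1: ref 1 -> HIT, frames=[1,-]
Step 2: ref 2 -> FAULT, frames=[1,2]
Step 3: ref 1 -> HIT, frames=[1,2]
Step 4: ref 2 -> HIT, frames=[1,2]
Step 5: ref 3 -> FAULT, evict 2, frames=[1,3]
Step 6: ref 4 -> FAULT, evict 1, frames=[4,3]
At step 6: evicted page 1

Answer: 1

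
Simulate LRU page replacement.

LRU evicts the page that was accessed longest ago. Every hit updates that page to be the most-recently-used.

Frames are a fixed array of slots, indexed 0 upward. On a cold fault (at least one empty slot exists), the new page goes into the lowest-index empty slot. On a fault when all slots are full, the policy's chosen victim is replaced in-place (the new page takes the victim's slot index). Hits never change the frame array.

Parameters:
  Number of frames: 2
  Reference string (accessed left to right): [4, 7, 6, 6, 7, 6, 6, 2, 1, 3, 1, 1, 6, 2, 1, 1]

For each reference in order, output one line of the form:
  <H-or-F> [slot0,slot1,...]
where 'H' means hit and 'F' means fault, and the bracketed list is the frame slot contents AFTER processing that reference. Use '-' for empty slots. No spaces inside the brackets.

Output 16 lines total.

F [4,-]
F [4,7]
F [6,7]
H [6,7]
H [6,7]
H [6,7]
H [6,7]
F [6,2]
F [1,2]
F [1,3]
H [1,3]
H [1,3]
F [1,6]
F [2,6]
F [2,1]
H [2,1]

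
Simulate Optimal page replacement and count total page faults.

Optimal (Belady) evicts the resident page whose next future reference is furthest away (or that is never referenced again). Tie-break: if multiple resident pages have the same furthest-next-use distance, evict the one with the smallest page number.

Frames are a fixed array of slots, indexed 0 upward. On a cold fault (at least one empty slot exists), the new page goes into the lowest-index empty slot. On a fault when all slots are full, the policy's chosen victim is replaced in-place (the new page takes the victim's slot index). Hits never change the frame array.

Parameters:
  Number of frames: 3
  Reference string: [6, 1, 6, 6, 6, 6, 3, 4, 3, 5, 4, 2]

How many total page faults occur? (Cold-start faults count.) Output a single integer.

Step 0: ref 6 → FAULT, frames=[6,-,-]
Step 1: ref 1 → FAULT, frames=[6,1,-]
Step 2: ref 6 → HIT, frames=[6,1,-]
Step 3: ref 6 → HIT, frames=[6,1,-]
Step 4: ref 6 → HIT, frames=[6,1,-]
Step 5: ref 6 → HIT, frames=[6,1,-]
Step 6: ref 3 → FAULT, frames=[6,1,3]
Step 7: ref 4 → FAULT (evict 1), frames=[6,4,3]
Step 8: ref 3 → HIT, frames=[6,4,3]
Step 9: ref 5 → FAULT (evict 3), frames=[6,4,5]
Step 10: ref 4 → HIT, frames=[6,4,5]
Step 11: ref 2 → FAULT (evict 4), frames=[6,2,5]
Total faults: 6

Answer: 6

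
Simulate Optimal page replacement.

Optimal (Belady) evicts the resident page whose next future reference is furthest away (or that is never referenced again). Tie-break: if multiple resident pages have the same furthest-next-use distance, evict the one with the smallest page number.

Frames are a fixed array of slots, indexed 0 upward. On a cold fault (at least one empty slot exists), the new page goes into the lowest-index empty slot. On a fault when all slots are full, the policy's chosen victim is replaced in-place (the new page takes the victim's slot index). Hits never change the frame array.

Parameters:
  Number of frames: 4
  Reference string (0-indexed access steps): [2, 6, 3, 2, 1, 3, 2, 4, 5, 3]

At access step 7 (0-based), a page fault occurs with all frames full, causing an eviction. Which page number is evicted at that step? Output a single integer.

Step 0: ref 2 -> FAULT, frames=[2,-,-,-]
Step 1: ref 6 -> FAULT, frames=[2,6,-,-]
Step 2: ref 3 -> FAULT, frames=[2,6,3,-]
Step 3: ref 2 -> HIT, frames=[2,6,3,-]
Step 4: ref 1 -> FAULT, frames=[2,6,3,1]
Step 5: ref 3 -> HIT, frames=[2,6,3,1]
Step 6: ref 2 -> HIT, frames=[2,6,3,1]
Step 7: ref 4 -> FAULT, evict 1, frames=[2,6,3,4]
At step 7: evicted page 1

Answer: 1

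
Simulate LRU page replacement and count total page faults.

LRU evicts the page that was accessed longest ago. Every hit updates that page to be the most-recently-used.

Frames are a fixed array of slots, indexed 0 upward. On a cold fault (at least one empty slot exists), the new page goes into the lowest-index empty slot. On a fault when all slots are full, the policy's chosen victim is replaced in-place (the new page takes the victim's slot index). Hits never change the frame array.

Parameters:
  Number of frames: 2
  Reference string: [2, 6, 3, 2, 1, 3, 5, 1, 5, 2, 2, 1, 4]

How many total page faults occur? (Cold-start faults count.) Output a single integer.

Step 0: ref 2 → FAULT, frames=[2,-]
Step 1: ref 6 → FAULT, frames=[2,6]
Step 2: ref 3 → FAULT (evict 2), frames=[3,6]
Step 3: ref 2 → FAULT (evict 6), frames=[3,2]
Step 4: ref 1 → FAULT (evict 3), frames=[1,2]
Step 5: ref 3 → FAULT (evict 2), frames=[1,3]
Step 6: ref 5 → FAULT (evict 1), frames=[5,3]
Step 7: ref 1 → FAULT (evict 3), frames=[5,1]
Step 8: ref 5 → HIT, frames=[5,1]
Step 9: ref 2 → FAULT (evict 1), frames=[5,2]
Step 10: ref 2 → HIT, frames=[5,2]
Step 11: ref 1 → FAULT (evict 5), frames=[1,2]
Step 12: ref 4 → FAULT (evict 2), frames=[1,4]
Total faults: 11

Answer: 11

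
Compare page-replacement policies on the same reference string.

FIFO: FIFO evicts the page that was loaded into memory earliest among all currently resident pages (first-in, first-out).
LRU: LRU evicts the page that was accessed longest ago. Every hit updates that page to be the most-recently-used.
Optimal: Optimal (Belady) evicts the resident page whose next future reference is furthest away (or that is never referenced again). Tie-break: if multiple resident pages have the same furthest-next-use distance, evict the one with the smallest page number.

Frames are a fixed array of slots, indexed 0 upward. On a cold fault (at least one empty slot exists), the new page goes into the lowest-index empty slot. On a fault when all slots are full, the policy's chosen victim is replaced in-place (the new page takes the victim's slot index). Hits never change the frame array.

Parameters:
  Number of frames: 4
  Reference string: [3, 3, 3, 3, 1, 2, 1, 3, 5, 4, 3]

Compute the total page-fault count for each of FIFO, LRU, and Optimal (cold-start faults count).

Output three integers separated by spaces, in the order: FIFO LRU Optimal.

Answer: 6 5 5

Derivation:
--- FIFO ---
  step 0: ref 3 -> FAULT, frames=[3,-,-,-] (faults so far: 1)
  step 1: ref 3 -> HIT, frames=[3,-,-,-] (faults so far: 1)
  step 2: ref 3 -> HIT, frames=[3,-,-,-] (faults so far: 1)
  step 3: ref 3 -> HIT, frames=[3,-,-,-] (faults so far: 1)
  step 4: ref 1 -> FAULT, frames=[3,1,-,-] (faults so far: 2)
  step 5: ref 2 -> FAULT, frames=[3,1,2,-] (faults so far: 3)
  step 6: ref 1 -> HIT, frames=[3,1,2,-] (faults so far: 3)
  step 7: ref 3 -> HIT, frames=[3,1,2,-] (faults so far: 3)
  step 8: ref 5 -> FAULT, frames=[3,1,2,5] (faults so far: 4)
  step 9: ref 4 -> FAULT, evict 3, frames=[4,1,2,5] (faults so far: 5)
  step 10: ref 3 -> FAULT, evict 1, frames=[4,3,2,5] (faults so far: 6)
  FIFO total faults: 6
--- LRU ---
  step 0: ref 3 -> FAULT, frames=[3,-,-,-] (faults so far: 1)
  step 1: ref 3 -> HIT, frames=[3,-,-,-] (faults so far: 1)
  step 2: ref 3 -> HIT, frames=[3,-,-,-] (faults so far: 1)
  step 3: ref 3 -> HIT, frames=[3,-,-,-] (faults so far: 1)
  step 4: ref 1 -> FAULT, frames=[3,1,-,-] (faults so far: 2)
  step 5: ref 2 -> FAULT, frames=[3,1,2,-] (faults so far: 3)
  step 6: ref 1 -> HIT, frames=[3,1,2,-] (faults so far: 3)
  step 7: ref 3 -> HIT, frames=[3,1,2,-] (faults so far: 3)
  step 8: ref 5 -> FAULT, frames=[3,1,2,5] (faults so far: 4)
  step 9: ref 4 -> FAULT, evict 2, frames=[3,1,4,5] (faults so far: 5)
  step 10: ref 3 -> HIT, frames=[3,1,4,5] (faults so far: 5)
  LRU total faults: 5
--- Optimal ---
  step 0: ref 3 -> FAULT, frames=[3,-,-,-] (faults so far: 1)
  step 1: ref 3 -> HIT, frames=[3,-,-,-] (faults so far: 1)
  step 2: ref 3 -> HIT, frames=[3,-,-,-] (faults so far: 1)
  step 3: ref 3 -> HIT, frames=[3,-,-,-] (faults so far: 1)
  step 4: ref 1 -> FAULT, frames=[3,1,-,-] (faults so far: 2)
  step 5: ref 2 -> FAULT, frames=[3,1,2,-] (faults so far: 3)
  step 6: ref 1 -> HIT, frames=[3,1,2,-] (faults so far: 3)
  step 7: ref 3 -> HIT, frames=[3,1,2,-] (faults so far: 3)
  step 8: ref 5 -> FAULT, frames=[3,1,2,5] (faults so far: 4)
  step 9: ref 4 -> FAULT, evict 1, frames=[3,4,2,5] (faults so far: 5)
  step 10: ref 3 -> HIT, frames=[3,4,2,5] (faults so far: 5)
  Optimal total faults: 5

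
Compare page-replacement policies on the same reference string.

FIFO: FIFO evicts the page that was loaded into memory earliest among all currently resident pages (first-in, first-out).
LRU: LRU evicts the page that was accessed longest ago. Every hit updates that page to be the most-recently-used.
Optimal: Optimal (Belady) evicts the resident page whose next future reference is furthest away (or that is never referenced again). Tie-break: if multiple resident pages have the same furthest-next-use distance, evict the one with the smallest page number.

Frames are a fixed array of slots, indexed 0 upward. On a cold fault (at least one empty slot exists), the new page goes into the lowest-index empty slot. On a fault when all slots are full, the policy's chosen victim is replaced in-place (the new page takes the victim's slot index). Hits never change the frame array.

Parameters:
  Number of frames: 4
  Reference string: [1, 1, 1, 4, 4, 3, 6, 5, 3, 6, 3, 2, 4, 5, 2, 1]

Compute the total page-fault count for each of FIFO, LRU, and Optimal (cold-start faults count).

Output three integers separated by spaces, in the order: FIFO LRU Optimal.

Answer: 8 9 7

Derivation:
--- FIFO ---
  step 0: ref 1 -> FAULT, frames=[1,-,-,-] (faults so far: 1)
  step 1: ref 1 -> HIT, frames=[1,-,-,-] (faults so far: 1)
  step 2: ref 1 -> HIT, frames=[1,-,-,-] (faults so far: 1)
  step 3: ref 4 -> FAULT, frames=[1,4,-,-] (faults so far: 2)
  step 4: ref 4 -> HIT, frames=[1,4,-,-] (faults so far: 2)
  step 5: ref 3 -> FAULT, frames=[1,4,3,-] (faults so far: 3)
  step 6: ref 6 -> FAULT, frames=[1,4,3,6] (faults so far: 4)
  step 7: ref 5 -> FAULT, evict 1, frames=[5,4,3,6] (faults so far: 5)
  step 8: ref 3 -> HIT, frames=[5,4,3,6] (faults so far: 5)
  step 9: ref 6 -> HIT, frames=[5,4,3,6] (faults so far: 5)
  step 10: ref 3 -> HIT, frames=[5,4,3,6] (faults so far: 5)
  step 11: ref 2 -> FAULT, evict 4, frames=[5,2,3,6] (faults so far: 6)
  step 12: ref 4 -> FAULT, evict 3, frames=[5,2,4,6] (faults so far: 7)
  step 13: ref 5 -> HIT, frames=[5,2,4,6] (faults so far: 7)
  step 14: ref 2 -> HIT, frames=[5,2,4,6] (faults so far: 7)
  step 15: ref 1 -> FAULT, evict 6, frames=[5,2,4,1] (faults so far: 8)
  FIFO total faults: 8
--- LRU ---
  step 0: ref 1 -> FAULT, frames=[1,-,-,-] (faults so far: 1)
  step 1: ref 1 -> HIT, frames=[1,-,-,-] (faults so far: 1)
  step 2: ref 1 -> HIT, frames=[1,-,-,-] (faults so far: 1)
  step 3: ref 4 -> FAULT, frames=[1,4,-,-] (faults so far: 2)
  step 4: ref 4 -> HIT, frames=[1,4,-,-] (faults so far: 2)
  step 5: ref 3 -> FAULT, frames=[1,4,3,-] (faults so far: 3)
  step 6: ref 6 -> FAULT, frames=[1,4,3,6] (faults so far: 4)
  step 7: ref 5 -> FAULT, evict 1, frames=[5,4,3,6] (faults so far: 5)
  step 8: ref 3 -> HIT, frames=[5,4,3,6] (faults so far: 5)
  step 9: ref 6 -> HIT, frames=[5,4,3,6] (faults so far: 5)
  step 10: ref 3 -> HIT, frames=[5,4,3,6] (faults so far: 5)
  step 11: ref 2 -> FAULT, evict 4, frames=[5,2,3,6] (faults so far: 6)
  step 12: ref 4 -> FAULT, evict 5, frames=[4,2,3,6] (faults so far: 7)
  step 13: ref 5 -> FAULT, evict 6, frames=[4,2,3,5] (faults so far: 8)
  step 14: ref 2 -> HIT, frames=[4,2,3,5] (faults so far: 8)
  step 15: ref 1 -> FAULT, evict 3, frames=[4,2,1,5] (faults so far: 9)
  LRU total faults: 9
--- Optimal ---
  step 0: ref 1 -> FAULT, frames=[1,-,-,-] (faults so far: 1)
  step 1: ref 1 -> HIT, frames=[1,-,-,-] (faults so far: 1)
  step 2: ref 1 -> HIT, frames=[1,-,-,-] (faults so far: 1)
  step 3: ref 4 -> FAULT, frames=[1,4,-,-] (faults so far: 2)
  step 4: ref 4 -> HIT, frames=[1,4,-,-] (faults so far: 2)
  step 5: ref 3 -> FAULT, frames=[1,4,3,-] (faults so far: 3)
  step 6: ref 6 -> FAULT, frames=[1,4,3,6] (faults so far: 4)
  step 7: ref 5 -> FAULT, evict 1, frames=[5,4,3,6] (faults so far: 5)
  step 8: ref 3 -> HIT, frames=[5,4,3,6] (faults so far: 5)
  step 9: ref 6 -> HIT, frames=[5,4,3,6] (faults so far: 5)
  step 10: ref 3 -> HIT, frames=[5,4,3,6] (faults so far: 5)
  step 11: ref 2 -> FAULT, evict 3, frames=[5,4,2,6] (faults so far: 6)
  step 12: ref 4 -> HIT, frames=[5,4,2,6] (faults so far: 6)
  step 13: ref 5 -> HIT, frames=[5,4,2,6] (faults so far: 6)
  step 14: ref 2 -> HIT, frames=[5,4,2,6] (faults so far: 6)
  step 15: ref 1 -> FAULT, evict 2, frames=[5,4,1,6] (faults so far: 7)
  Optimal total faults: 7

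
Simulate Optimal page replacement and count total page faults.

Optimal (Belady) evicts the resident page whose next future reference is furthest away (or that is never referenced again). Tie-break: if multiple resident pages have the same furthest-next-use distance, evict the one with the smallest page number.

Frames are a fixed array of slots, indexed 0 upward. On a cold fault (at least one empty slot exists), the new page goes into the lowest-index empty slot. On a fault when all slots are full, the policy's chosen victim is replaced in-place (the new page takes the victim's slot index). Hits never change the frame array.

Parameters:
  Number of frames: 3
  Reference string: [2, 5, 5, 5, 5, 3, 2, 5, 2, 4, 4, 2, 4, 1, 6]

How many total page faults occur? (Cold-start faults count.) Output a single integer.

Step 0: ref 2 → FAULT, frames=[2,-,-]
Step 1: ref 5 → FAULT, frames=[2,5,-]
Step 2: ref 5 → HIT, frames=[2,5,-]
Step 3: ref 5 → HIT, frames=[2,5,-]
Step 4: ref 5 → HIT, frames=[2,5,-]
Step 5: ref 3 → FAULT, frames=[2,5,3]
Step 6: ref 2 → HIT, frames=[2,5,3]
Step 7: ref 5 → HIT, frames=[2,5,3]
Step 8: ref 2 → HIT, frames=[2,5,3]
Step 9: ref 4 → FAULT (evict 3), frames=[2,5,4]
Step 10: ref 4 → HIT, frames=[2,5,4]
Step 11: ref 2 → HIT, frames=[2,5,4]
Step 12: ref 4 → HIT, frames=[2,5,4]
Step 13: ref 1 → FAULT (evict 2), frames=[1,5,4]
Step 14: ref 6 → FAULT (evict 1), frames=[6,5,4]
Total faults: 6

Answer: 6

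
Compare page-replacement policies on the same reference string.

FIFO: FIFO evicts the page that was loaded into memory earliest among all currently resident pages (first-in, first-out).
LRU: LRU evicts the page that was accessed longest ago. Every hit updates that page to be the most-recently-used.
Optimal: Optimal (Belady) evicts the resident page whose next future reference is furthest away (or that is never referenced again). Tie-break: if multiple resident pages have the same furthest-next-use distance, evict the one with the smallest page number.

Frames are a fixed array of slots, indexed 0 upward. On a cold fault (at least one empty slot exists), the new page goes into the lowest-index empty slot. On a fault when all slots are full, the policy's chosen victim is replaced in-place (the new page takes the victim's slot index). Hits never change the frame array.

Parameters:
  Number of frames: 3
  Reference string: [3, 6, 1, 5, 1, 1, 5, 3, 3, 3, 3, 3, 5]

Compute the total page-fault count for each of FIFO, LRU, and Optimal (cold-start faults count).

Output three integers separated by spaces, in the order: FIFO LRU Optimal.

Answer: 5 5 4

Derivation:
--- FIFO ---
  step 0: ref 3 -> FAULT, frames=[3,-,-] (faults so far: 1)
  step 1: ref 6 -> FAULT, frames=[3,6,-] (faults so far: 2)
  step 2: ref 1 -> FAULT, frames=[3,6,1] (faults so far: 3)
  step 3: ref 5 -> FAULT, evict 3, frames=[5,6,1] (faults so far: 4)
  step 4: ref 1 -> HIT, frames=[5,6,1] (faults so far: 4)
  step 5: ref 1 -> HIT, frames=[5,6,1] (faults so far: 4)
  step 6: ref 5 -> HIT, frames=[5,6,1] (faults so far: 4)
  step 7: ref 3 -> FAULT, evict 6, frames=[5,3,1] (faults so far: 5)
  step 8: ref 3 -> HIT, frames=[5,3,1] (faults so far: 5)
  step 9: ref 3 -> HIT, frames=[5,3,1] (faults so far: 5)
  step 10: ref 3 -> HIT, frames=[5,3,1] (faults so far: 5)
  step 11: ref 3 -> HIT, frames=[5,3,1] (faults so far: 5)
  step 12: ref 5 -> HIT, frames=[5,3,1] (faults so far: 5)
  FIFO total faults: 5
--- LRU ---
  step 0: ref 3 -> FAULT, frames=[3,-,-] (faults so far: 1)
  step 1: ref 6 -> FAULT, frames=[3,6,-] (faults so far: 2)
  step 2: ref 1 -> FAULT, frames=[3,6,1] (faults so far: 3)
  step 3: ref 5 -> FAULT, evict 3, frames=[5,6,1] (faults so far: 4)
  step 4: ref 1 -> HIT, frames=[5,6,1] (faults so far: 4)
  step 5: ref 1 -> HIT, frames=[5,6,1] (faults so far: 4)
  step 6: ref 5 -> HIT, frames=[5,6,1] (faults so far: 4)
  step 7: ref 3 -> FAULT, evict 6, frames=[5,3,1] (faults so far: 5)
  step 8: ref 3 -> HIT, frames=[5,3,1] (faults so far: 5)
  step 9: ref 3 -> HIT, frames=[5,3,1] (faults so far: 5)
  step 10: ref 3 -> HIT, frames=[5,3,1] (faults so far: 5)
  step 11: ref 3 -> HIT, frames=[5,3,1] (faults so far: 5)
  step 12: ref 5 -> HIT, frames=[5,3,1] (faults so far: 5)
  LRU total faults: 5
--- Optimal ---
  step 0: ref 3 -> FAULT, frames=[3,-,-] (faults so far: 1)
  step 1: ref 6 -> FAULT, frames=[3,6,-] (faults so far: 2)
  step 2: ref 1 -> FAULT, frames=[3,6,1] (faults so far: 3)
  step 3: ref 5 -> FAULT, evict 6, frames=[3,5,1] (faults so far: 4)
  step 4: ref 1 -> HIT, frames=[3,5,1] (faults so far: 4)
  step 5: ref 1 -> HIT, frames=[3,5,1] (faults so far: 4)
  step 6: ref 5 -> HIT, frames=[3,5,1] (faults so far: 4)
  step 7: ref 3 -> HIT, frames=[3,5,1] (faults so far: 4)
  step 8: ref 3 -> HIT, frames=[3,5,1] (faults so far: 4)
  step 9: ref 3 -> HIT, frames=[3,5,1] (faults so far: 4)
  step 10: ref 3 -> HIT, frames=[3,5,1] (faults so far: 4)
  step 11: ref 3 -> HIT, frames=[3,5,1] (faults so far: 4)
  step 12: ref 5 -> HIT, frames=[3,5,1] (faults so far: 4)
  Optimal total faults: 4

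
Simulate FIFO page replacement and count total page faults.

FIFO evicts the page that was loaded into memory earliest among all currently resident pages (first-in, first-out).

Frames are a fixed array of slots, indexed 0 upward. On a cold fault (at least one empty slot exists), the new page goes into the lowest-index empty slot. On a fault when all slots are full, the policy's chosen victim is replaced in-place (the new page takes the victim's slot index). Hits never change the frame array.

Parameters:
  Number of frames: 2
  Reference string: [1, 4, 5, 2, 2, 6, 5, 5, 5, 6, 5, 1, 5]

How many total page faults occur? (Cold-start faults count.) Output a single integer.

Step 0: ref 1 → FAULT, frames=[1,-]
Step 1: ref 4 → FAULT, frames=[1,4]
Step 2: ref 5 → FAULT (evict 1), frames=[5,4]
Step 3: ref 2 → FAULT (evict 4), frames=[5,2]
Step 4: ref 2 → HIT, frames=[5,2]
Step 5: ref 6 → FAULT (evict 5), frames=[6,2]
Step 6: ref 5 → FAULT (evict 2), frames=[6,5]
Step 7: ref 5 → HIT, frames=[6,5]
Step 8: ref 5 → HIT, frames=[6,5]
Step 9: ref 6 → HIT, frames=[6,5]
Step 10: ref 5 → HIT, frames=[6,5]
Step 11: ref 1 → FAULT (evict 6), frames=[1,5]
Step 12: ref 5 → HIT, frames=[1,5]
Total faults: 7

Answer: 7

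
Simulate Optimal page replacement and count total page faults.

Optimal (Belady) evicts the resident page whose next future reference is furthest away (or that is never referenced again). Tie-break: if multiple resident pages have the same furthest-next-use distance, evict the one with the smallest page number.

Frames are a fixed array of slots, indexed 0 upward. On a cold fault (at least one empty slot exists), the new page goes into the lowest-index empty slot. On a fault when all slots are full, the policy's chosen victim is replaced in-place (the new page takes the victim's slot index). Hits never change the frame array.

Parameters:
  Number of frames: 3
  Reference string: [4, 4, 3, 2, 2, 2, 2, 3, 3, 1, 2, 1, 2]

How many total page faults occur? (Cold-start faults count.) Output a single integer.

Answer: 4

Derivation:
Step 0: ref 4 → FAULT, frames=[4,-,-]
Step 1: ref 4 → HIT, frames=[4,-,-]
Step 2: ref 3 → FAULT, frames=[4,3,-]
Step 3: ref 2 → FAULT, frames=[4,3,2]
Step 4: ref 2 → HIT, frames=[4,3,2]
Step 5: ref 2 → HIT, frames=[4,3,2]
Step 6: ref 2 → HIT, frames=[4,3,2]
Step 7: ref 3 → HIT, frames=[4,3,2]
Step 8: ref 3 → HIT, frames=[4,3,2]
Step 9: ref 1 → FAULT (evict 3), frames=[4,1,2]
Step 10: ref 2 → HIT, frames=[4,1,2]
Step 11: ref 1 → HIT, frames=[4,1,2]
Step 12: ref 2 → HIT, frames=[4,1,2]
Total faults: 4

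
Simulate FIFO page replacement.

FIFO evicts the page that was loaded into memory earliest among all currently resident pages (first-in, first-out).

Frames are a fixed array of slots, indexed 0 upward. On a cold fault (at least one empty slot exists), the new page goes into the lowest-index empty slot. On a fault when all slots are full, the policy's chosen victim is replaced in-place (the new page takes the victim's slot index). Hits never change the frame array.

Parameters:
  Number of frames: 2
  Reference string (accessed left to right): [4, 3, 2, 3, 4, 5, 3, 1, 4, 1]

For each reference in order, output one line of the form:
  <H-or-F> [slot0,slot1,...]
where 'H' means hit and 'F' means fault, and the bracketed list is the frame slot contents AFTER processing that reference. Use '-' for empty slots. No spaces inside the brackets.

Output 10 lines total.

F [4,-]
F [4,3]
F [2,3]
H [2,3]
F [2,4]
F [5,4]
F [5,3]
F [1,3]
F [1,4]
H [1,4]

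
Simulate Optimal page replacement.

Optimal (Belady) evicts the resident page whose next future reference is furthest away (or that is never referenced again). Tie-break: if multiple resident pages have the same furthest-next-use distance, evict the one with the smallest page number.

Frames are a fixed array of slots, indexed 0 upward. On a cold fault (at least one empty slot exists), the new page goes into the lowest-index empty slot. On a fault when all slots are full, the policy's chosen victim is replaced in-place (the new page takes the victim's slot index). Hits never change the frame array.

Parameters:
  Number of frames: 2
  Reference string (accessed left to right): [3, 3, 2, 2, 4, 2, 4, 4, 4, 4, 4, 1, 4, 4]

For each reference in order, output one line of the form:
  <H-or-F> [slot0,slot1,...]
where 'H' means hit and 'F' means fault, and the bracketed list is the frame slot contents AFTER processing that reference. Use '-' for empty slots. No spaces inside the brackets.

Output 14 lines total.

F [3,-]
H [3,-]
F [3,2]
H [3,2]
F [4,2]
H [4,2]
H [4,2]
H [4,2]
H [4,2]
H [4,2]
H [4,2]
F [4,1]
H [4,1]
H [4,1]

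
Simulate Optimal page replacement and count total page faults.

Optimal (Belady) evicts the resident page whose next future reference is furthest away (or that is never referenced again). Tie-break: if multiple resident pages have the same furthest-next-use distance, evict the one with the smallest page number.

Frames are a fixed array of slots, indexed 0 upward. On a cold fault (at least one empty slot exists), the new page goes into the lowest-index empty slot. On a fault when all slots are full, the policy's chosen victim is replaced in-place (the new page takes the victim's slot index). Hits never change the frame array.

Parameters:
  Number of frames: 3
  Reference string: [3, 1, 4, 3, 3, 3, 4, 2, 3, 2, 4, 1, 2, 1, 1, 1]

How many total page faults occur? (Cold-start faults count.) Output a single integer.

Step 0: ref 3 → FAULT, frames=[3,-,-]
Step 1: ref 1 → FAULT, frames=[3,1,-]
Step 2: ref 4 → FAULT, frames=[3,1,4]
Step 3: ref 3 → HIT, frames=[3,1,4]
Step 4: ref 3 → HIT, frames=[3,1,4]
Step 5: ref 3 → HIT, frames=[3,1,4]
Step 6: ref 4 → HIT, frames=[3,1,4]
Step 7: ref 2 → FAULT (evict 1), frames=[3,2,4]
Step 8: ref 3 → HIT, frames=[3,2,4]
Step 9: ref 2 → HIT, frames=[3,2,4]
Step 10: ref 4 → HIT, frames=[3,2,4]
Step 11: ref 1 → FAULT (evict 3), frames=[1,2,4]
Step 12: ref 2 → HIT, frames=[1,2,4]
Step 13: ref 1 → HIT, frames=[1,2,4]
Step 14: ref 1 → HIT, frames=[1,2,4]
Step 15: ref 1 → HIT, frames=[1,2,4]
Total faults: 5

Answer: 5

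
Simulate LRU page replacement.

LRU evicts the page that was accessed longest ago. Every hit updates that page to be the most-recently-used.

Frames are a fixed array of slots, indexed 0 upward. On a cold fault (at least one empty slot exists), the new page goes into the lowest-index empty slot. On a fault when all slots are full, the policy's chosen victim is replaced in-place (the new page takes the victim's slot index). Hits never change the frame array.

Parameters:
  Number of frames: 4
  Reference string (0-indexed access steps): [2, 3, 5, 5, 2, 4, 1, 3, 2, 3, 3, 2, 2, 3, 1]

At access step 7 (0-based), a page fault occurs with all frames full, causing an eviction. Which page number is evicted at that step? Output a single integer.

Answer: 5

Derivation:
Step 0: ref 2 -> FAULT, frames=[2,-,-,-]
Step 1: ref 3 -> FAULT, frames=[2,3,-,-]
Step 2: ref 5 -> FAULT, frames=[2,3,5,-]
Step 3: ref 5 -> HIT, frames=[2,3,5,-]
Step 4: ref 2 -> HIT, frames=[2,3,5,-]
Step 5: ref 4 -> FAULT, frames=[2,3,5,4]
Step 6: ref 1 -> FAULT, evict 3, frames=[2,1,5,4]
Step 7: ref 3 -> FAULT, evict 5, frames=[2,1,3,4]
At step 7: evicted page 5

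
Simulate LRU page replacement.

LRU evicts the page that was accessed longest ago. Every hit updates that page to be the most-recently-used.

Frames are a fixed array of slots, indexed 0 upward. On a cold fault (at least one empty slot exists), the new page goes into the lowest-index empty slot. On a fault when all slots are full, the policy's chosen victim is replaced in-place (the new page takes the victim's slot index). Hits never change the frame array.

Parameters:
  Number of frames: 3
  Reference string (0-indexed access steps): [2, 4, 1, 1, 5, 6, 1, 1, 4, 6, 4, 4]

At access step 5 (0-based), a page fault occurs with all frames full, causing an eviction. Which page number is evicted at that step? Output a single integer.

Answer: 4

Derivation:
Step 0: ref 2 -> FAULT, frames=[2,-,-]
Step 1: ref 4 -> FAULT, frames=[2,4,-]
Step 2: ref 1 -> FAULT, frames=[2,4,1]
Step 3: ref 1 -> HIT, frames=[2,4,1]
Step 4: ref 5 -> FAULT, evict 2, frames=[5,4,1]
Step 5: ref 6 -> FAULT, evict 4, frames=[5,6,1]
At step 5: evicted page 4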